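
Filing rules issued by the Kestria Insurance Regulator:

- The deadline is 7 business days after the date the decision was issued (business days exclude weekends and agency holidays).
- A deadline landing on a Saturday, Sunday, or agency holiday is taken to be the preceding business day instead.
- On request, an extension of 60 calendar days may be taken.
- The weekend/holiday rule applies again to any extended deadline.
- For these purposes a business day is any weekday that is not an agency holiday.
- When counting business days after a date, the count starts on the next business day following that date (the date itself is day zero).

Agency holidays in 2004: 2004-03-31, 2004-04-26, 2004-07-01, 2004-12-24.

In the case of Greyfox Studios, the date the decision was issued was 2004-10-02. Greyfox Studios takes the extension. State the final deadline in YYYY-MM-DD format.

7 business days after 2004-10-02, excluding weekends and holidays, is 2004-10-12.
2004-10-12 (Tuesday) is already a business day.
With the 60-day extension, 2004-10-12 becomes 2004-12-11.
2004-12-11 falls on a Saturday. Rolling to the preceding business day gives 2004-12-10, a Friday.
The final due date is 2004-12-10.

2004-12-10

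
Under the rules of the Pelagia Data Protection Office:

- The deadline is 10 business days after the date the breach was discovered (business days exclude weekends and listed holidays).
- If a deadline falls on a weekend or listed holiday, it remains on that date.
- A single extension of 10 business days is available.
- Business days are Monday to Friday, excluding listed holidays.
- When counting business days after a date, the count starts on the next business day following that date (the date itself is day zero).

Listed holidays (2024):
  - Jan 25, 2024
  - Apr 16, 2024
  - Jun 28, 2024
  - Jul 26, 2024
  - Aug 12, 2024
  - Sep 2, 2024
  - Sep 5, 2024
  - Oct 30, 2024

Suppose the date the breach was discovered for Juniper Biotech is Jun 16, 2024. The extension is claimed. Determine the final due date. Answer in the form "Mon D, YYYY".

Jul 15, 2024

10 business days after Jun 16, 2024, excluding weekends and holidays, is Jul 1, 2024.
Jul 1, 2024 falls on a Monday. The rules make no weekend/holiday allowance, so it remains Jul 1, 2024.
Applying the 10-business-day extension: 10 business days after Jul 1, 2024 is Jul 15, 2024.
Jul 15, 2024 falls on a Monday. The rules make no weekend/holiday allowance, so it remains Jul 15, 2024.
Final deadline: Jul 15, 2024.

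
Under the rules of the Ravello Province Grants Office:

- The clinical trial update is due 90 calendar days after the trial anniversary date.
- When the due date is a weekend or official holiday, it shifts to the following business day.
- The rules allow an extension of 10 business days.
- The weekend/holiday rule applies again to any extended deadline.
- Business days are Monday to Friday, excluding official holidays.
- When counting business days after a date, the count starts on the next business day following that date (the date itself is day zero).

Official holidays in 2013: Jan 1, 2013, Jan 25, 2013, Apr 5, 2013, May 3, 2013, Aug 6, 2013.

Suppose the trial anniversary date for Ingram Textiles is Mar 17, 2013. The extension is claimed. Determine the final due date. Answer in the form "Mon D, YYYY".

Trigger date Mar 17, 2013 + 90 calendar days = Jun 15, 2013.
Jun 15, 2013 falls on a Saturday. Rolling to the next business day gives Jun 17, 2013, a Monday.
Applying the 10-business-day extension: 10 business days after Jun 17, 2013 is Jul 1, 2013.
Jul 1, 2013 is a Monday and not a listed holiday, so it stands.
The final due date is Jul 1, 2013.

Jul 1, 2013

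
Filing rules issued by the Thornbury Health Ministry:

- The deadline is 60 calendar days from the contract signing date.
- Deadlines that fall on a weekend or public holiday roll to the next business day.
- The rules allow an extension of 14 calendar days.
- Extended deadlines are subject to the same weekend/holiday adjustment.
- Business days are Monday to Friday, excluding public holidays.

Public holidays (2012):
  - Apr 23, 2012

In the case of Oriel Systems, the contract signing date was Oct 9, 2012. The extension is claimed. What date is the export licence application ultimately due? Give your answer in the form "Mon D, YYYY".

Dec 24, 2012

Adding 60 calendar days to Oct 9, 2012 gives Dec 8, 2012.
Dec 8, 2012 falls on a Saturday. Rolling to the next business day gives Dec 10, 2012, a Monday.
The 14-calendar-day extension moves the deadline from Dec 10, 2012 to Dec 24, 2012.
Dec 24, 2012 is a Monday and not a listed holiday, so it stands.
Deadline: Dec 24, 2012.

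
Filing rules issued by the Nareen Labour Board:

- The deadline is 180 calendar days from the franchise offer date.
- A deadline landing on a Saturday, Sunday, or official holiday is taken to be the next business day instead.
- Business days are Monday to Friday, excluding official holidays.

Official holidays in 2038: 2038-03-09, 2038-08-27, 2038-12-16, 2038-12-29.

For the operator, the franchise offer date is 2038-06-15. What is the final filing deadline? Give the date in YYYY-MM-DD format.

180 calendar days after 2038-06-15 is 2038-12-12.
2038-12-12 is a Sunday, so it moves to the next business day, 2038-12-13 (Monday).
So the filing is due 2038-12-13.

2038-12-13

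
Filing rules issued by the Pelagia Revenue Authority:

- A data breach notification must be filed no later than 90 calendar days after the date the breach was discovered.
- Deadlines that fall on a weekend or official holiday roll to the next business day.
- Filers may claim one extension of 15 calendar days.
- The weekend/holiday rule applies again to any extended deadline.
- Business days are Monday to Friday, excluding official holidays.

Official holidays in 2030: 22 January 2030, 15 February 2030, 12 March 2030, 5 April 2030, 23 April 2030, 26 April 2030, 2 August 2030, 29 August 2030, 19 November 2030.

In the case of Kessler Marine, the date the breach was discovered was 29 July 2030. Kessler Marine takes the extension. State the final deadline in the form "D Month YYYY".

90 calendar days after 29 July 2030 is 27 October 2030.
Because 27 October 2030 is a Sunday, the deadline becomes 28 October 2030 (Monday).
Applying the 15-calendar-day extension: 28 October 2030 + 15 days = 12 November 2030.
12 November 2030 falls on a Tuesday, which is a business day, so no adjustment is needed.
The final due date is 12 November 2030.

12 November 2030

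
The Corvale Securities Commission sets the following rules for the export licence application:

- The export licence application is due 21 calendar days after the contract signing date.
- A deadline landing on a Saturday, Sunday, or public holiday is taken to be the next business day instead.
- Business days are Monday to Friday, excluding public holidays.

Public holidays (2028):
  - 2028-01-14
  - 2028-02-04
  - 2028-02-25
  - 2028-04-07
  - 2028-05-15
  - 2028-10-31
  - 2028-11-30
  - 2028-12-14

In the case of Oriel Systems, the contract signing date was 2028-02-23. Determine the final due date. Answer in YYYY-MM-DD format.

2028-03-15

Adding 21 calendar days to 2028-02-23 gives 2028-03-15.
2028-03-15 is a Wednesday and not a listed holiday, so it stands.
Final deadline: 2028-03-15.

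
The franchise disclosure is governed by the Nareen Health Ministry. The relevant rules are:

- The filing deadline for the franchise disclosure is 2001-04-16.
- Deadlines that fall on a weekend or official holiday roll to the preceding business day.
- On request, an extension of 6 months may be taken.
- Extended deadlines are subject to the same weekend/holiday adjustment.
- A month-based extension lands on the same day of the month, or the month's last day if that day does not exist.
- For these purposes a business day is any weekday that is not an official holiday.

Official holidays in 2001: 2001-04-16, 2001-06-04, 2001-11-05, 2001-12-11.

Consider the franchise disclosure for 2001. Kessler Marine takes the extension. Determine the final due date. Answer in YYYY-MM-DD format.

2001-10-12

The statutory due date is 2001-04-16.
2001-04-16 is a listed holiday; the preceding business day is 2001-04-13 (Friday).
Add 6 months to 2001-04-13: 2001-10-13.
2001-10-13 is a Saturday; the preceding business day is 2001-10-12 (Friday).
Final deadline: 2001-10-12.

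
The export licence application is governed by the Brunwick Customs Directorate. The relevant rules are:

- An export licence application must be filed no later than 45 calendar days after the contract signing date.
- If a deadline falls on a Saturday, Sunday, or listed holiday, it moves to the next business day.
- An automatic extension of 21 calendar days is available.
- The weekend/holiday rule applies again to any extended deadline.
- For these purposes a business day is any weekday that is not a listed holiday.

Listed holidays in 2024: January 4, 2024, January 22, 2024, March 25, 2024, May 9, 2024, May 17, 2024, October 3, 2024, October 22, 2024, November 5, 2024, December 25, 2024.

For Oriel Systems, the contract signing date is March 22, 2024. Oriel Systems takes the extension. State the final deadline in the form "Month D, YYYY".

Trigger date March 22, 2024 + 45 calendar days = May 6, 2024.
Since May 6, 2024 is a Monday and not a holiday, the date is unchanged.
With the 21-day extension, May 6, 2024 becomes May 27, 2024.
Since May 27, 2024 is a Monday and not a holiday, the date is unchanged.
Final deadline: May 27, 2024.

May 27, 2024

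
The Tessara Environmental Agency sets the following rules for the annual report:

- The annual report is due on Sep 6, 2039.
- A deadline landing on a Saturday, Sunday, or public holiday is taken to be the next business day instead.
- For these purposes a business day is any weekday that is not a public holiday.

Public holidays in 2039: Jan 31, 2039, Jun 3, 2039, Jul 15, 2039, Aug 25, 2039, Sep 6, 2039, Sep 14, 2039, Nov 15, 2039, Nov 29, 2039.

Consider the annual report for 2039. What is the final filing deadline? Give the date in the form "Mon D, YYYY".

Sep 7, 2039

Start from the fixed due date, Sep 6, 2039.
Because Sep 6, 2039 is a listed holiday, the deadline becomes Sep 7, 2039 (Wednesday).
So the filing is due Sep 7, 2039.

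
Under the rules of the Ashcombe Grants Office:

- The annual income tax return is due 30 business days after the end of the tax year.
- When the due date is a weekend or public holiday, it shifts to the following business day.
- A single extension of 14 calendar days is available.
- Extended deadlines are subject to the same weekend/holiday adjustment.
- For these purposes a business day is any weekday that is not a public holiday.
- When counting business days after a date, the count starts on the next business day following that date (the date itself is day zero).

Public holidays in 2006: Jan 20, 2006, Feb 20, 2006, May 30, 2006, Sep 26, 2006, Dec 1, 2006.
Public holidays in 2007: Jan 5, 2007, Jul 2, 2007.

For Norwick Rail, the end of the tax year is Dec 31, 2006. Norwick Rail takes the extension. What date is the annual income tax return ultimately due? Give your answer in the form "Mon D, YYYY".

Counting 30 business days after Dec 31, 2006 (skipping weekends and listed holidays) reaches Feb 12, 2007.
Feb 12, 2007 falls on a Monday, which is a business day, so no adjustment is needed.
Add the 14 calendar-day extension to Feb 12, 2007: Feb 26, 2007.
Since Feb 26, 2007 is a Monday and not a holiday, the date is unchanged.
Deadline: Feb 26, 2007.

Feb 26, 2007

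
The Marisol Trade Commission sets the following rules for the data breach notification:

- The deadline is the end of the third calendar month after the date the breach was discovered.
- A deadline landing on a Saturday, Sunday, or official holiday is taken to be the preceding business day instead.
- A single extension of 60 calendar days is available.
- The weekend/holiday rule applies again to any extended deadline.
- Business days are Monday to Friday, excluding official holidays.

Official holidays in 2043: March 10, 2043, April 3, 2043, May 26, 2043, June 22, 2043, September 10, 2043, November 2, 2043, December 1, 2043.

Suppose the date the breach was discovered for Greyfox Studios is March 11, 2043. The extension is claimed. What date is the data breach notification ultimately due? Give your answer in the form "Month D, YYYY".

August 28, 2043

The third month after March 11, 2043 is June 2043, whose last day is June 30, 2043.
Since June 30, 2043 is a Tuesday and not a holiday, the date is unchanged.
The 60-calendar-day extension moves the deadline from June 30, 2043 to August 29, 2043.
Because August 29, 2043 is a Saturday, the deadline becomes August 28, 2043 (Friday).
So the filing is due August 28, 2043.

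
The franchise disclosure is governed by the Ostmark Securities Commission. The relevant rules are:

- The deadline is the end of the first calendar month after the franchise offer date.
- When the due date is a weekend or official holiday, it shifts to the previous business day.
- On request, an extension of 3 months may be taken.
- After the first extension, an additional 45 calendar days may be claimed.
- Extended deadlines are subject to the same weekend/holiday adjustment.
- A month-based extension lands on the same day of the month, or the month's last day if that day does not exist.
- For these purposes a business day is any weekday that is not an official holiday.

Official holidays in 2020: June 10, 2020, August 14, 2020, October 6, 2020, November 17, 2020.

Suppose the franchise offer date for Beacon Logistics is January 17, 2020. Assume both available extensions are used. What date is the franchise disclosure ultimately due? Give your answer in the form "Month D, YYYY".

1 month after January 17, 2020 falls in February 2020; the last day of that month is February 29, 2020.
February 29, 2020 falls on a Saturday. Rolling to the preceding business day gives February 28, 2020, a Friday.
Add 3 months to February 28, 2020: May 28, 2020.
May 28, 2020 falls on a Thursday, which is a business day, so no adjustment is needed.
The 45-calendar-day extension moves the deadline from May 28, 2020 to July 12, 2020.
July 12, 2020 falls on a Sunday. Rolling to the preceding business day gives July 10, 2020, a Friday.
The final due date is July 10, 2020.

July 10, 2020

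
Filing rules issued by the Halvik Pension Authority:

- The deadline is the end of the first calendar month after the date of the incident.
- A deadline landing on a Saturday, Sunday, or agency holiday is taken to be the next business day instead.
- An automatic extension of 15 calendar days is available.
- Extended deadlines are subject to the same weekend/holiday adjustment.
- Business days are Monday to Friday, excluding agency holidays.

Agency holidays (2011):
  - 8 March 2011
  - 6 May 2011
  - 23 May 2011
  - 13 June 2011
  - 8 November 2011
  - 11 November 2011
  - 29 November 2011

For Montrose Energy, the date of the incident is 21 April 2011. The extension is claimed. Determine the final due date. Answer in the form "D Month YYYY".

1 month after 21 April 2011 is May 2011; that month ends on 31 May 2011.
31 May 2011 is a Tuesday and not a listed holiday, so it stands.
With the 15-day extension, 31 May 2011 becomes 15 June 2011.
15 June 2011 falls on a Wednesday, which is a business day, so no adjustment is needed.
The final due date is 15 June 2011.

15 June 2011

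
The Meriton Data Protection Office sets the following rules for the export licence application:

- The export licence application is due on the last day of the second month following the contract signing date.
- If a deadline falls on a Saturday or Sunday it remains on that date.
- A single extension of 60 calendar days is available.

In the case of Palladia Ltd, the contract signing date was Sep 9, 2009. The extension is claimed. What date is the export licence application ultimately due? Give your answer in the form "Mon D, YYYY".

Jan 29, 2010

2 months after Sep 9, 2009 is November 2009; that month ends on Nov 30, 2009.
Nov 30, 2009 is a Monday; no weekend or holiday adjustment applies.
Add the 60 calendar-day extension to Nov 30, 2009: Jan 29, 2010.
No adjustment is made for weekends or holidays, so Jan 29, 2010 stands.
Deadline: Jan 29, 2010.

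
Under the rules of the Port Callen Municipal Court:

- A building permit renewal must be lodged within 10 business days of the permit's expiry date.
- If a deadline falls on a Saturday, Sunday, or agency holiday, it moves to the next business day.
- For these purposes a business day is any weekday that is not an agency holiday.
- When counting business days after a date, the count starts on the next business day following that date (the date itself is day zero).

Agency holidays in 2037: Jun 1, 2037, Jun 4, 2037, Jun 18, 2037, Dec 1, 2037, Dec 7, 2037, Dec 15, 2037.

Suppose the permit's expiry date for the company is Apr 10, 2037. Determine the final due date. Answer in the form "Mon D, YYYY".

Apr 24, 2037

10 business days after Apr 10, 2037, excluding weekends and holidays, is Apr 24, 2037.
Apr 24, 2037 (Friday) is already a business day.
Deadline: Apr 24, 2037.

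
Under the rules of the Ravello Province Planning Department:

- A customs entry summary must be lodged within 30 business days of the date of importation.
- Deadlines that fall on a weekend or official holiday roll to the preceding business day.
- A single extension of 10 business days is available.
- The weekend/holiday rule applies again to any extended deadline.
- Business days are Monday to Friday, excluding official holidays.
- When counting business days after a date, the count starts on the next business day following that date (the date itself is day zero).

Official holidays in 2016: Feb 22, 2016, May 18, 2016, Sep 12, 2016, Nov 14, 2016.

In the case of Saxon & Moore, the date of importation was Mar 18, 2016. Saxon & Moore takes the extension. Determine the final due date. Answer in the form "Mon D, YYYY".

Counting 30 business days after Mar 18, 2016 (skipping weekends and listed holidays) reaches Apr 29, 2016.
Since Apr 29, 2016 is a Friday and not a holiday, the date is unchanged.
Counting 10 further business days from Apr 29, 2016 reaches May 13, 2016.
May 13, 2016 is a Friday and not a listed holiday, so it stands.
Final deadline: May 13, 2016.

May 13, 2016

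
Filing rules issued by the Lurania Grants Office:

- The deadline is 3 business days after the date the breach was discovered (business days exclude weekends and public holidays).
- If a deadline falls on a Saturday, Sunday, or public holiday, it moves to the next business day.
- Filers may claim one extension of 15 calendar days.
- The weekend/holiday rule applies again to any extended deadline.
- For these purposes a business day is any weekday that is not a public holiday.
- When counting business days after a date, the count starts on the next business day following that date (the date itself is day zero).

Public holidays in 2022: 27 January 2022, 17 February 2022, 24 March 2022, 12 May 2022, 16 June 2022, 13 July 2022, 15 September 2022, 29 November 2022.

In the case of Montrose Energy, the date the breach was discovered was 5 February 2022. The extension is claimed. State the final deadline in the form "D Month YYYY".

Counting 3 business days after 5 February 2022 (skipping weekends and listed holidays) reaches 9 February 2022.
Since 9 February 2022 is a Wednesday and not a holiday, the date is unchanged.
Applying the 15-calendar-day extension: 9 February 2022 + 15 days = 24 February 2022.
Since 24 February 2022 is a Thursday and not a holiday, the date is unchanged.
Final deadline: 24 February 2022.

24 February 2022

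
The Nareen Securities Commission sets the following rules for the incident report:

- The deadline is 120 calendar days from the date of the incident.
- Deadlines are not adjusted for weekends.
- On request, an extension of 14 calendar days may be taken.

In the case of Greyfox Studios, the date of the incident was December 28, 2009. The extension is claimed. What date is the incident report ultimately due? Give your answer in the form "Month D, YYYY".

May 11, 2010

From December 28, 2009, 120 calendar days later is April 27, 2010.
April 27, 2010 falls on a Tuesday. The rules make no weekend/holiday allowance, so it remains April 27, 2010.
Applying the 14-calendar-day extension: April 27, 2010 + 14 days = May 11, 2010.
May 11, 2010 is a Tuesday; no weekend or holiday adjustment applies.
Deadline: May 11, 2010.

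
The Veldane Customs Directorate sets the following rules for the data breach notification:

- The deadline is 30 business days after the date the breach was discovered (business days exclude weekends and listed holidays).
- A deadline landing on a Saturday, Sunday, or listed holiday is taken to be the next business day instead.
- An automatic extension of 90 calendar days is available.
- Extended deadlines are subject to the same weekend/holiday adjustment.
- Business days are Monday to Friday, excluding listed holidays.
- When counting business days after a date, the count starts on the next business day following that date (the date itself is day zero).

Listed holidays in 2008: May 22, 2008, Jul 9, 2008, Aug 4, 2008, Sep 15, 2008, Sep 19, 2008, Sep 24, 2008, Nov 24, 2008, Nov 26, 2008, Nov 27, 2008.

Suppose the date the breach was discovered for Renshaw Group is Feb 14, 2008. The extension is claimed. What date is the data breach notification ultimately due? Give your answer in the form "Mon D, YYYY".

30 business days after Feb 14, 2008, excluding weekends and holidays, is Mar 27, 2008.
Since Mar 27, 2008 is a Thursday and not a holiday, the date is unchanged.
The 90-calendar-day extension moves the deadline from Mar 27, 2008 to Jun 25, 2008.
Jun 25, 2008 is a Wednesday and not a listed holiday, so it stands.
The final due date is Jun 25, 2008.

Jun 25, 2008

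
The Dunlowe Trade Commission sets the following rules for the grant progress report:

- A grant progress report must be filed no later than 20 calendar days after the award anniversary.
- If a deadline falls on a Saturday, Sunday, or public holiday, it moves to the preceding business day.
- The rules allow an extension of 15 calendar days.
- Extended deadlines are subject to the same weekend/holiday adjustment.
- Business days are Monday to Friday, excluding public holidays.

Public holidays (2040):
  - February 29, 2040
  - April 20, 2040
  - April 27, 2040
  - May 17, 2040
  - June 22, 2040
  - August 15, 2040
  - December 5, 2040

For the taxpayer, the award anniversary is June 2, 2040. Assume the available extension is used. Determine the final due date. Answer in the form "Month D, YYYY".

July 6, 2040

Trigger date June 2, 2040 + 20 calendar days = June 22, 2040.
June 22, 2040 is a listed holiday, so it moves to the preceding business day, June 21, 2040 (Thursday).
Add the 15 calendar-day extension to June 21, 2040: July 6, 2040.
July 6, 2040 falls on a Friday, which is a business day, so no adjustment is needed.
Deadline: July 6, 2040.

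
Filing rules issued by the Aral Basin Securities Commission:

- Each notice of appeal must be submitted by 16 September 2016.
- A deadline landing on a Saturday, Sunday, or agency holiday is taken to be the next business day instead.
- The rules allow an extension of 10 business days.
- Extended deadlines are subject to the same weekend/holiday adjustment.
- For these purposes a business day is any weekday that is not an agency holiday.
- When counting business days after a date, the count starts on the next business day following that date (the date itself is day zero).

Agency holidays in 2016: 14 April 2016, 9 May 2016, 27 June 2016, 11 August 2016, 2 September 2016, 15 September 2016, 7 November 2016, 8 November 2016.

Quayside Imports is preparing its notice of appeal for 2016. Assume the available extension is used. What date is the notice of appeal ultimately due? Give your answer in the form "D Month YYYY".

Start from the fixed due date, 16 September 2016.
Since 16 September 2016 is a Friday and not a holiday, the date is unchanged.
The 10-business-day extension runs from 16 September 2016 to 30 September 2016.
30 September 2016 is a Friday and not a listed holiday, so it stands.
Final deadline: 30 September 2016.

30 September 2016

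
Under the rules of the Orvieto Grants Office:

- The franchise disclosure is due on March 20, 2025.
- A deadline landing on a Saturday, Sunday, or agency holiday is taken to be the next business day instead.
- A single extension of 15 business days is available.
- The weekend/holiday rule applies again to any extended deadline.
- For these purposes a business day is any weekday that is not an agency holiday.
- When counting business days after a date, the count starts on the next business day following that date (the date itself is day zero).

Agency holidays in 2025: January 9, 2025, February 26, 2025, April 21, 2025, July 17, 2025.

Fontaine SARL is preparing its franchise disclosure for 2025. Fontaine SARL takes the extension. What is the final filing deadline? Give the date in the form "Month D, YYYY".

The statutory due date is March 20, 2025.
March 20, 2025 (Thursday) is already a business day.
The 15-business-day extension runs from March 20, 2025 to April 10, 2025.
April 10, 2025 (Thursday) is already a business day.
So the filing is due April 10, 2025.

April 10, 2025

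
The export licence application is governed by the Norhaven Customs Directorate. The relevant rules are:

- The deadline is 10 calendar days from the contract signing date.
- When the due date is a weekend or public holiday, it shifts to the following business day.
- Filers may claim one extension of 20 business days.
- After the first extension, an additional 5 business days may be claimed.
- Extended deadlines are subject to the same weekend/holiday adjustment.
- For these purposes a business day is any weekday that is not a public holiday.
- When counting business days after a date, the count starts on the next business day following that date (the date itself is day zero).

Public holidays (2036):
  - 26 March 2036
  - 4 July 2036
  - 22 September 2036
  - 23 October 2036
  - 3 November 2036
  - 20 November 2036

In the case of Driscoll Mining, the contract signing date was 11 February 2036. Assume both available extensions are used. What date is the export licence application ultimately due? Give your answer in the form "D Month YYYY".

Trigger date 11 February 2036 + 10 calendar days = 21 February 2036.
Since 21 February 2036 is a Thursday and not a holiday, the date is unchanged.
The 20-business-day extension runs from 21 February 2036 to 20 March 2036.
20 March 2036 falls on a Thursday, which is a business day, so no adjustment is needed.
The 5-business-day extension runs from 20 March 2036 to 28 March 2036.
Since 28 March 2036 is a Friday and not a holiday, the date is unchanged.
Final deadline: 28 March 2036.

28 March 2036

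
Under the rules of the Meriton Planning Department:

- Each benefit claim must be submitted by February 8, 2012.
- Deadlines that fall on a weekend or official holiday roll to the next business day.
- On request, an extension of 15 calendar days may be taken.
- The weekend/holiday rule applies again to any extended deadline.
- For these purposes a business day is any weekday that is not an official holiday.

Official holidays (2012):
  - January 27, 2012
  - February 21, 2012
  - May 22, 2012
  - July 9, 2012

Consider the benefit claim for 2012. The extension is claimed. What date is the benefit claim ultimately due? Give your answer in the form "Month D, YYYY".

The stated deadline is February 8, 2012.
February 8, 2012 is a Wednesday and not a listed holiday, so it stands.
With the 15-day extension, February 8, 2012 becomes February 23, 2012.
February 23, 2012 falls on a Thursday, which is a business day, so no adjustment is needed.
Deadline: February 23, 2012.

February 23, 2012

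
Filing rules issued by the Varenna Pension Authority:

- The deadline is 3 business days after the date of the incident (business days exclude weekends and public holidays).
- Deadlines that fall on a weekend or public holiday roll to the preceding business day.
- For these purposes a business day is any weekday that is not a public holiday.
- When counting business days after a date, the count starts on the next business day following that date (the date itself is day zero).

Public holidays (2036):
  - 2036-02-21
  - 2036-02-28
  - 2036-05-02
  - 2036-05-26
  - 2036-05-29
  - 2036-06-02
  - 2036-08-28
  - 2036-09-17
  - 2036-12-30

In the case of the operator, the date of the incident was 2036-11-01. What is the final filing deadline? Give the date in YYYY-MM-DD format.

2036-11-05

3 business days after 2036-11-01, excluding weekends and holidays, is 2036-11-05.
2036-11-05 falls on a Wednesday, which is a business day, so no adjustment is needed.
Deadline: 2036-11-05.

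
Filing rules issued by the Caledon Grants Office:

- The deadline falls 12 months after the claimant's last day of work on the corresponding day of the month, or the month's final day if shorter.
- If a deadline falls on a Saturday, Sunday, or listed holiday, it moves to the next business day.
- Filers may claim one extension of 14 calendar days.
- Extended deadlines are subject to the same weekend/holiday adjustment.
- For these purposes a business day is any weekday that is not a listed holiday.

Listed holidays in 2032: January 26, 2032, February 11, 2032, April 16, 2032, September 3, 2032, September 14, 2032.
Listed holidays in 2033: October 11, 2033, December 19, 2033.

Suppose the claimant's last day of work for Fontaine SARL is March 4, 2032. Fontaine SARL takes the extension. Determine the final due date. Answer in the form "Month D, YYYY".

Moving 12 months forward from March 4, 2032 on the corresponding day gives March 4, 2033.
March 4, 2033 (Friday) is already a business day.
Add the 14 calendar-day extension to March 4, 2033: March 18, 2033.
March 18, 2033 (Friday) is already a business day.
So the filing is due March 18, 2033.

March 18, 2033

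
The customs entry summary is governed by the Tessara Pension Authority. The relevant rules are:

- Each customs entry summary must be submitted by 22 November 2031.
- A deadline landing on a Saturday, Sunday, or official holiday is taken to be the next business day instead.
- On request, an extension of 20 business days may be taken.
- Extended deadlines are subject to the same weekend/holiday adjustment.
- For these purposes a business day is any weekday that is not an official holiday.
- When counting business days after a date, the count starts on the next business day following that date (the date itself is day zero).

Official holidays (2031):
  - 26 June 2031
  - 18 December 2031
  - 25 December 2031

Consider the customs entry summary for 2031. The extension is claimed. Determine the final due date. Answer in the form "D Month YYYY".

Start from the fixed due date, 22 November 2031.
Because 22 November 2031 is a Saturday, the deadline becomes 24 November 2031 (Monday).
Counting 20 further business days from 24 November 2031 reaches 23 December 2031.
23 December 2031 (Tuesday) is already a business day.
The final due date is 23 December 2031.

23 December 2031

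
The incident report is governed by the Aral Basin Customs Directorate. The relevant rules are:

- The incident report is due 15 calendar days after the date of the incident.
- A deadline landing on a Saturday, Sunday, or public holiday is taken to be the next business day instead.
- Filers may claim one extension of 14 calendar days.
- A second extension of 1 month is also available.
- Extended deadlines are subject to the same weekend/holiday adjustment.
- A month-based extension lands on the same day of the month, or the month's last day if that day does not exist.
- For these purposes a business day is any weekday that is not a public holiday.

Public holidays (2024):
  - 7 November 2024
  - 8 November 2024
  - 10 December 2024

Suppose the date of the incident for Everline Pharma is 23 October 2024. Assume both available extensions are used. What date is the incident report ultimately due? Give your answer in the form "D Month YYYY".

25 December 2024

Adding 15 calendar days to 23 October 2024 gives 7 November 2024.
7 November 2024 is a listed holiday; the next business day is 11 November 2024 (Monday).
With the 14-day extension, 11 November 2024 becomes 25 November 2024.
25 November 2024 falls on a Monday, which is a business day, so no adjustment is needed.
Applying the 1 month extension: 1 month after 25 November 2024 is 25 December 2024.
25 December 2024 falls on a Wednesday, which is a business day, so no adjustment is needed.
Final deadline: 25 December 2024.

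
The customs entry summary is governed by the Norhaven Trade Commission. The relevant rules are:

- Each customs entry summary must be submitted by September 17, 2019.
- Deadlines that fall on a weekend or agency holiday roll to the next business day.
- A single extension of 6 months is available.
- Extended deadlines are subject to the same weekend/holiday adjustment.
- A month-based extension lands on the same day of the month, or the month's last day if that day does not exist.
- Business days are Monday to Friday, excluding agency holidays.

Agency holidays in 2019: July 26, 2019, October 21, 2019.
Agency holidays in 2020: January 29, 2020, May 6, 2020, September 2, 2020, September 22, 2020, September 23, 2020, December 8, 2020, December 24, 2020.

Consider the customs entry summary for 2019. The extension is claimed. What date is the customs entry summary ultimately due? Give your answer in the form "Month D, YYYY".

March 17, 2020

Start from the fixed due date, September 17, 2019.
September 17, 2019 falls on a Tuesday, which is a business day, so no adjustment is needed.
Applying the 6 months extension: 6 months after September 17, 2019 is March 17, 2020.
Since March 17, 2020 is a Tuesday and not a holiday, the date is unchanged.
Deadline: March 17, 2020.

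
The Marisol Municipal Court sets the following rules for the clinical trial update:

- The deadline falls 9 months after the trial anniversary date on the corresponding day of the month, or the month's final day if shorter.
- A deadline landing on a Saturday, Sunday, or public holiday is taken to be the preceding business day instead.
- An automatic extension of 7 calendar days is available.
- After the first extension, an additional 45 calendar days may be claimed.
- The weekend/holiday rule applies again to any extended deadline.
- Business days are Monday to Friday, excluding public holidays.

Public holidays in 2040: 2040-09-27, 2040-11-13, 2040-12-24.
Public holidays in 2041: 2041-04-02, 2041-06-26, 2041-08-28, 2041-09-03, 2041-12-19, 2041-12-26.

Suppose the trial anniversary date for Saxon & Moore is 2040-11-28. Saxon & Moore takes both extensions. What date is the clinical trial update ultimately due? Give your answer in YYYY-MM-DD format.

9 months after 2040-11-28, on the same day of the month, is 2041-08-28.
2041-08-28 is a listed holiday; the preceding business day is 2041-08-27 (Tuesday).
The 7-calendar-day extension moves the deadline from 2041-08-27 to 2041-09-03.
2041-09-03 falls on a listed holiday. Rolling to the preceding business day gives 2041-09-02, a Monday.
With the 45-day extension, 2041-09-02 becomes 2041-10-17.
2041-10-17 falls on a Thursday, which is a business day, so no adjustment is needed.
The final due date is 2041-10-17.

2041-10-17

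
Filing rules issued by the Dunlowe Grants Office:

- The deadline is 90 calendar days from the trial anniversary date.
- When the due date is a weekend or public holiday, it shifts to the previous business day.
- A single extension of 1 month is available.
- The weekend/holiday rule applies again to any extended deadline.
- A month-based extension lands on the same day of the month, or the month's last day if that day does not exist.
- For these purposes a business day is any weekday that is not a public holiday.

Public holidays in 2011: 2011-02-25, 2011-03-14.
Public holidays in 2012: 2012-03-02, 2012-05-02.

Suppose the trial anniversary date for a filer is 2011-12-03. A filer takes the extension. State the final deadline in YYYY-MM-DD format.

90 calendar days after 2011-12-03 is 2012-03-02.
2012-03-02 is a listed holiday, so it moves to the preceding business day, 2012-03-01 (Thursday).
Add 1 month to 2012-03-01: 2012-04-01.
2012-04-01 is a Sunday, so it moves to the preceding business day, 2012-03-30 (Friday).
The final due date is 2012-03-30.

2012-03-30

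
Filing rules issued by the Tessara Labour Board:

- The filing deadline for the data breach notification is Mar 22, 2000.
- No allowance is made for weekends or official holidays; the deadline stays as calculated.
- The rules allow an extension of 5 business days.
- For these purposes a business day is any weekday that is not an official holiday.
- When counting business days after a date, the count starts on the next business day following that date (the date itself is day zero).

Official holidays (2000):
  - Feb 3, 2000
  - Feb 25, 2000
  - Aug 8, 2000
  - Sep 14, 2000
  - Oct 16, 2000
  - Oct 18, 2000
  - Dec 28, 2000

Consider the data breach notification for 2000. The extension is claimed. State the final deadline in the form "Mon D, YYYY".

The statutory due date is Mar 22, 2000.
Mar 22, 2000 is a Wednesday; no weekend or holiday adjustment applies.
Counting 5 further business days from Mar 22, 2000 reaches Mar 29, 2000.
No adjustment is made for weekends or holidays, so Mar 29, 2000 stands.
Final deadline: Mar 29, 2000.

Mar 29, 2000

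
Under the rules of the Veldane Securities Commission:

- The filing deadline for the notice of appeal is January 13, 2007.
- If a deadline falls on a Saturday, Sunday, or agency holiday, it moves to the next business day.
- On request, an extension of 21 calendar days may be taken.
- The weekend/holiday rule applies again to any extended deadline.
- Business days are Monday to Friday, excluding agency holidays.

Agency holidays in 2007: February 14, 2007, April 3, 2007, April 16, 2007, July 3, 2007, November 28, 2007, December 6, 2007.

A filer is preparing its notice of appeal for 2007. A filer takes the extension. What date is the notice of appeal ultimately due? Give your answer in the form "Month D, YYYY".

The statutory due date is January 13, 2007.
January 13, 2007 falls on a Saturday. Rolling to the next business day gives January 15, 2007, a Monday.
Add the 21 calendar-day extension to January 15, 2007: February 5, 2007.
Since February 5, 2007 is a Monday and not a holiday, the date is unchanged.
So the filing is due February 5, 2007.

February 5, 2007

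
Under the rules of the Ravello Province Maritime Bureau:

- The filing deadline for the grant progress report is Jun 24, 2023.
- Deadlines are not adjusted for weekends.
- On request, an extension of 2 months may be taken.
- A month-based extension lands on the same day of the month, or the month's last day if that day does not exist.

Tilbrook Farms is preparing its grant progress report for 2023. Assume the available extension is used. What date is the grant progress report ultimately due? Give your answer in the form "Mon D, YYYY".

Aug 24, 2023

The stated deadline is Jun 24, 2023.
Jun 24, 2023 falls on a Saturday. The rules make no weekend/holiday allowance, so it remains Jun 24, 2023.
Applying the 2 months extension: 2 months after Jun 24, 2023 is Aug 24, 2023.
No adjustment is made for weekends or holidays, so Aug 24, 2023 stands.
Final deadline: Aug 24, 2023.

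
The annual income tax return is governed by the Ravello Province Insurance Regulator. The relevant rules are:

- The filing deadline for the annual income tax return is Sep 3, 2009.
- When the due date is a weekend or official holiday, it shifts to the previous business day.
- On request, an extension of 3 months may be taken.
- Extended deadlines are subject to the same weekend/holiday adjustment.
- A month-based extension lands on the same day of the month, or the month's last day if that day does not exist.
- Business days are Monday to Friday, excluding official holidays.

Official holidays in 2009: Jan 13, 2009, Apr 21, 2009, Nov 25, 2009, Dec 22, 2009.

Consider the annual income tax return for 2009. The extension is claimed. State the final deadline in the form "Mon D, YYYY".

The statutory due date is Sep 3, 2009.
Sep 3, 2009 (Thursday) is already a business day.
Applying the 3 months extension: 3 months after Sep 3, 2009 is Dec 3, 2009.
Dec 3, 2009 is a Thursday and not a listed holiday, so it stands.
So the filing is due Dec 3, 2009.

Dec 3, 2009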